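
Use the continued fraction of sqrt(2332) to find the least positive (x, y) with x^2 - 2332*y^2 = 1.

(x, y) = (8429543, 174558)

First expand sqrt(2332) as a continued fraction. With x_i = (sqrt(2332) + m_i)/d_i and (m_0, d_0) = (0, 1): a_0 = floor(sqrt(2332)) = 48, since 48^2 = 2304 <= 2332 < 2401 = 49^2.
Iterate m_{i+1} = d_i*a_i - m_i, d_{i+1} = (2332 - m_{i+1}^2)/d_i, a_{i+1} = floor((a_0 + m_{i+1})/d_{i+1}):
  m_1 = 1*48 - 0 = 48, d_1 = (2332 - 48^2)/1 = 28/1 = 28, a_1 = floor((48 + 48)/28) = 3.
  m_2 = 28*3 - 48 = 36, d_2 = (2332 - 36^2)/28 = 1036/28 = 37, a_2 = floor((48 + 36)/37) = 2.
  m_3 = 37*2 - 36 = 38, d_3 = (2332 - 38^2)/37 = 888/37 = 24, a_3 = floor((48 + 38)/24) = 3.
  m_4 = 24*3 - 38 = 34, d_4 = (2332 - 34^2)/24 = 1176/24 = 49, a_4 = floor((48 + 34)/49) = 1.
  m_5 = 49*1 - 34 = 15, d_5 = (2332 - 15^2)/49 = 2107/49 = 43, a_5 = floor((48 + 15)/43) = 1.
  m_6 = 43*1 - 15 = 28, d_6 = (2332 - 28^2)/43 = 1548/43 = 36, a_6 = floor((48 + 28)/36) = 2.
  m_7 = 36*2 - 28 = 44, d_7 = (2332 - 44^2)/36 = 396/36 = 11, a_7 = floor((48 + 44)/11) = 8.
  m_8 = 11*8 - 44 = 44, d_8 = (2332 - 44^2)/11 = 396/11 = 36, a_8 = floor((48 + 44)/36) = 2.
  m_9 = 36*2 - 44 = 28, d_9 = (2332 - 28^2)/36 = 1548/36 = 43, a_9 = floor((48 + 28)/43) = 1.
  m_10 = 43*1 - 28 = 15, d_10 = (2332 - 15^2)/43 = 2107/43 = 49, a_10 = floor((48 + 15)/49) = 1.
  m_11 = 49*1 - 15 = 34, d_11 = (2332 - 34^2)/49 = 1176/49 = 24, a_11 = floor((48 + 34)/24) = 3.
  m_12 = 24*3 - 34 = 38, d_12 = (2332 - 38^2)/24 = 888/24 = 37, a_12 = floor((48 + 38)/37) = 2.
  m_13 = 37*2 - 38 = 36, d_13 = (2332 - 36^2)/37 = 1036/37 = 28, a_13 = floor((48 + 36)/28) = 3.
  m_14 = 28*3 - 36 = 48, d_14 = (2332 - 48^2)/28 = 28/28 = 1, a_14 = floor((48 + 48)/1) = 96.
  m_15 = 1*96 - 48 = 48, d_15 = (2332 - 48^2)/1 = 28/1 = 28: (m_15, d_15) = (m_1, d_1) = (48, 28), so from here the quotients repeat a_1, ..., a_14; the period length is 14.
So sqrt(2332) = [48; (3, 2, 3, 1, 1, 2, 8, 2, 1, 1, 3, 2, 3, 96)] with period length k = 14.
k is even, so the fundamental solution of x^2 - 2332y^2 = 1 is (p_{k-1}, q_{k-1}) = (p_13, q_13); compute convergents through index 13.
Convergents (p_i = a_i*p_{i-1} + p_{i-2}, q_i = a_i*q_{i-1} + q_{i-2} with p_{-2}=0, p_{-1}=1, q_{-2}=1, q_{-1}=0):
  i=0: a_0=48, p_0 = 48*1 + 0 = 48, q_0 = 48*0 + 1 = 1.
  i=1: a_1=3, p_1 = 3*48 + 1 = 145, q_1 = 3*1 + 0 = 3.
  i=2: a_2=2, p_2 = 2*145 + 48 = 338, q_2 = 2*3 + 1 = 7.
  i=3: a_3=3, p_3 = 3*338 + 145 = 1159, q_3 = 3*7 + 3 = 24.
  i=4: a_4=1, p_4 = 1*1159 + 338 = 1497, q_4 = 1*24 + 7 = 31.
  i=5: a_5=1, p_5 = 1*1497 + 1159 = 2656, q_5 = 1*31 + 24 = 55.
  i=6: a_6=2, p_6 = 2*2656 + 1497 = 6809, q_6 = 2*55 + 31 = 141.
  i=7: a_7=8, p_7 = 8*6809 + 2656 = 57128, q_7 = 8*141 + 55 = 1183.
  i=8: a_8=2, p_8 = 2*57128 + 6809 = 121065, q_8 = 2*1183 + 141 = 2507.
  i=9: a_9=1, p_9 = 1*121065 + 57128 = 178193, q_9 = 1*2507 + 1183 = 3690.
  i=10: a_10=1, p_10 = 1*178193 + 121065 = 299258, q_10 = 1*3690 + 2507 = 6197.
  i=11: a_11=3, p_11 = 3*299258 + 178193 = 1075967, q_11 = 3*6197 + 3690 = 22281.
  i=12: a_12=2, p_12 = 2*1075967 + 299258 = 2451192, q_12 = 2*22281 + 6197 = 50759.
  i=13: a_13=3, p_13 = 3*2451192 + 1075967 = 8429543, q_13 = 3*50759 + 22281 = 174558.
Check: 8429543^2 - 2332*174558^2 = 71057195188849 - 71057195188848 = 1, so (x, y) = (8429543, 174558) solves the equation, and by the theorem it is the least positive solution.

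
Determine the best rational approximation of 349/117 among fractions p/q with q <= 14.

Expand x = 349/117 as a continued fraction with the Euclidean algorithm:
  349 = 2*117 + 115, so a_0 = 2.
  117 = 1*115 + 2, so a_1 = 1.
  115 = 57*2 + 1, so a_2 = 57.
  2 = 2*1 + 0, so a_3 = 2.
so x = [2; 1, 57, 2].
Convergents (p_i = a_i*p_{i-1} + p_{i-2}, q_i = a_i*q_{i-1} + q_{i-2} with p_{-2}=0, p_{-1}=1, q_{-2}=1, q_{-1}=0), until the denominator exceeds 14:
  i=0: a_0=2, p_0 = 2*1 + 0 = 2, q_0 = 2*0 + 1 = 1.
  i=1: a_1=1, p_1 = 1*2 + 1 = 3, q_1 = 1*1 + 0 = 1.
  i=2: a_2=57, p_2 = 57*3 + 2 = 173, q_2 = 57*1 + 1 = 58.
q_2 = 58 > 14, so the last convergent with denominator <= 14 is p_1/q_1 = 3/1.
The closest fraction with denominator <= 14 is either p_1/q_1 or the intermediate fraction (k*p_1 + p_0)/(k*q_1 + q_0) with the largest k >= 1 whose denominator stays <= 14; these approach x as k grows, and every other convergent or intermediate fraction in range is farther away.
Largest k: floor((14 - q_0)/q_1) = floor((14 - 1)/1) = 13.
That gives (13*3 + 2)/(13*1 + 1) = 41/14.
Compare the errors: |x - 3/1| = |349*1 - 3*117|/(117*1) = 2/117, and |x - 41/14| = |349*14 - 41*117|/(117*14) = 89/1638.
Cross-multiplying, 2*1638 = 3276 < 10413 = 89*117, so 2/117 is smaller: the convergent 3/1 is closer to x than 41/14.

3/1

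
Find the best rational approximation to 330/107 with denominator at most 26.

Expand x = 330/107 as a continued fraction with the Euclidean algorithm:
  330 = 3*107 + 9, so a_0 = 3.
  107 = 11*9 + 8, so a_1 = 11.
  9 = 1*8 + 1, so a_2 = 1.
  8 = 8*1 + 0, so a_3 = 8.
so x = [3; 11, 1, 8].
Convergents (p_i = a_i*p_{i-1} + p_{i-2}, q_i = a_i*q_{i-1} + q_{i-2} with p_{-2}=0, p_{-1}=1, q_{-2}=1, q_{-1}=0), until the denominator exceeds 26:
  i=0: a_0=3, p_0 = 3*1 + 0 = 3, q_0 = 3*0 + 1 = 1.
  i=1: a_1=11, p_1 = 11*3 + 1 = 34, q_1 = 11*1 + 0 = 11.
  i=2: a_2=1, p_2 = 1*34 + 3 = 37, q_2 = 1*11 + 1 = 12.
  i=3: a_3=8, p_3 = 8*37 + 34 = 330, q_3 = 8*12 + 11 = 107.
q_3 = 107 > 26, so the last convergent with denominator <= 26 is p_2/q_2 = 37/12.
The closest fraction with denominator <= 26 is either p_2/q_2 or the intermediate fraction (k*p_2 + p_1)/(k*q_2 + q_1) with the largest k >= 1 whose denominator stays <= 26; these approach x as k grows, and every other convergent or intermediate fraction in range is farther away.
Largest k: floor((26 - q_1)/q_2) = floor((26 - 11)/12) = 1.
That gives (1*37 + 34)/(1*12 + 11) = 71/23.
Compare the errors: |x - 37/12| = |330*12 - 37*107|/(107*12) = 1/1284, and |x - 71/23| = |330*23 - 71*107|/(107*23) = 7/2461.
Cross-multiplying, 1*2461 = 2461 < 8988 = 7*1284, so 1/1284 is smaller: the convergent 37/12 is closer to x than 71/23.

37/12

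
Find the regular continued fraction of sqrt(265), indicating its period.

Write x_i = (sqrt(265) + m_i)/d_i with (m_0, d_0) = (0, 1). a_0 = floor(sqrt(265)) = 16, since 16^2 = 256 <= 265 < 289 = 17^2.
Iterate m_{i+1} = d_i*a_i - m_i, d_{i+1} = (265 - m_{i+1}^2)/d_i, a_{i+1} = floor((a_0 + m_{i+1})/d_{i+1}):
  m_1 = 1*16 - 0 = 16, d_1 = (265 - 16^2)/1 = 9/1 = 9, a_1 = floor((16 + 16)/9) = 3.
  m_2 = 9*3 - 16 = 11, d_2 = (265 - 11^2)/9 = 144/9 = 16, a_2 = floor((16 + 11)/16) = 1.
  m_3 = 16*1 - 11 = 5, d_3 = (265 - 5^2)/16 = 240/16 = 15, a_3 = floor((16 + 5)/15) = 1.
  m_4 = 15*1 - 5 = 10, d_4 = (265 - 10^2)/15 = 165/15 = 11, a_4 = floor((16 + 10)/11) = 2.
  m_5 = 11*2 - 10 = 12, d_5 = (265 - 12^2)/11 = 121/11 = 11, a_5 = floor((16 + 12)/11) = 2.
  m_6 = 11*2 - 12 = 10, d_6 = (265 - 10^2)/11 = 165/11 = 15, a_6 = floor((16 + 10)/15) = 1.
  m_7 = 15*1 - 10 = 5, d_7 = (265 - 5^2)/15 = 240/15 = 16, a_7 = floor((16 + 5)/16) = 1.
  m_8 = 16*1 - 5 = 11, d_8 = (265 - 11^2)/16 = 144/16 = 9, a_8 = floor((16 + 11)/9) = 3.
  m_9 = 9*3 - 11 = 16, d_9 = (265 - 16^2)/9 = 9/9 = 1, a_9 = floor((16 + 16)/1) = 32.
  m_10 = 1*32 - 16 = 16, d_10 = (265 - 16^2)/1 = 9/1 = 9: (m_10, d_10) = (m_1, d_1) = (16, 9), so from here the quotients repeat a_1, ..., a_9; the period length is 9.
Hence the expansion of sqrt(265) is a_0 = 16 followed by the repeating block 3, 1, 1, 2, 2, 1, 1, 3, 32 (period 9).

[16; (3, 1, 1, 2, 2, 1, 1, 3, 32)]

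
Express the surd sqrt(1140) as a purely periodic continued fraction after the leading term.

Write x_i = (sqrt(1140) + m_i)/d_i with (m_0, d_0) = (0, 1). a_0 = floor(sqrt(1140)) = 33, since 33^2 = 1089 <= 1140 < 1156 = 34^2.
Iterate m_{i+1} = d_i*a_i - m_i, d_{i+1} = (1140 - m_{i+1}^2)/d_i, a_{i+1} = floor((a_0 + m_{i+1})/d_{i+1}):
  m_1 = 1*33 - 0 = 33, d_1 = (1140 - 33^2)/1 = 51/1 = 51, a_1 = floor((33 + 33)/51) = 1.
  m_2 = 51*1 - 33 = 18, d_2 = (1140 - 18^2)/51 = 816/51 = 16, a_2 = floor((33 + 18)/16) = 3.
  m_3 = 16*3 - 18 = 30, d_3 = (1140 - 30^2)/16 = 240/16 = 15, a_3 = floor((33 + 30)/15) = 4.
  m_4 = 15*4 - 30 = 30, d_4 = (1140 - 30^2)/15 = 240/15 = 16, a_4 = floor((33 + 30)/16) = 3.
  m_5 = 16*3 - 30 = 18, d_5 = (1140 - 18^2)/16 = 816/16 = 51, a_5 = floor((33 + 18)/51) = 1.
  m_6 = 51*1 - 18 = 33, d_6 = (1140 - 33^2)/51 = 51/51 = 1, a_6 = floor((33 + 33)/1) = 66.
  m_7 = 1*66 - 33 = 33, d_7 = (1140 - 33^2)/1 = 51/1 = 51: (m_7, d_7) = (m_1, d_1) = (33, 51), so from here the quotients repeat a_1, ..., a_6; the period length is 6.
Hence the expansion of sqrt(1140) is a_0 = 33 followed by the repeating block 1, 3, 4, 3, 1, 66 (period 6).

[33; (1, 3, 4, 3, 1, 66)]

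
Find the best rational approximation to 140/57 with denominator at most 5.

5/2

Expand x = 140/57 as a continued fraction with the Euclidean algorithm:
  140 = 2*57 + 26, so a_0 = 2.
  57 = 2*26 + 5, so a_1 = 2.
  26 = 5*5 + 1, so a_2 = 5.
  5 = 5*1 + 0, so a_3 = 5.
so x = [2; 2, 5, 5].
Convergents (p_i = a_i*p_{i-1} + p_{i-2}, q_i = a_i*q_{i-1} + q_{i-2} with p_{-2}=0, p_{-1}=1, q_{-2}=1, q_{-1}=0), until the denominator exceeds 5:
  i=0: a_0=2, p_0 = 2*1 + 0 = 2, q_0 = 2*0 + 1 = 1.
  i=1: a_1=2, p_1 = 2*2 + 1 = 5, q_1 = 2*1 + 0 = 2.
  i=2: a_2=5, p_2 = 5*5 + 2 = 27, q_2 = 5*2 + 1 = 11.
q_2 = 11 > 5, so the last convergent with denominator <= 5 is p_1/q_1 = 5/2.
The closest fraction with denominator <= 5 is either p_1/q_1 or the intermediate fraction (k*p_1 + p_0)/(k*q_1 + q_0) with the largest k >= 1 whose denominator stays <= 5; these approach x as k grows, and every other convergent or intermediate fraction in range is farther away.
Largest k: floor((5 - q_0)/q_1) = floor((5 - 1)/2) = 2.
That gives (2*5 + 2)/(2*2 + 1) = 12/5.
Compare the errors: |x - 5/2| = |140*2 - 5*57|/(57*2) = 5/114, and |x - 12/5| = |140*5 - 12*57|/(57*5) = 16/285.
Cross-multiplying, 5*285 = 1425 < 1824 = 16*114, so 5/114 is smaller: the convergent 5/2 is closer to x than 12/5.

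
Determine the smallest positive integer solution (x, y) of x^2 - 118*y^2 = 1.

(x, y) = (306917, 28254)

First expand sqrt(118) as a continued fraction. With x_i = (sqrt(118) + m_i)/d_i and (m_0, d_0) = (0, 1): a_0 = floor(sqrt(118)) = 10, since 10^2 = 100 <= 118 < 121 = 11^2.
Iterate m_{i+1} = d_i*a_i - m_i, d_{i+1} = (118 - m_{i+1}^2)/d_i, a_{i+1} = floor((a_0 + m_{i+1})/d_{i+1}):
  m_1 = 1*10 - 0 = 10, d_1 = (118 - 10^2)/1 = 18/1 = 18, a_1 = floor((10 + 10)/18) = 1.
  m_2 = 18*1 - 10 = 8, d_2 = (118 - 8^2)/18 = 54/18 = 3, a_2 = floor((10 + 8)/3) = 6.
  m_3 = 3*6 - 8 = 10, d_3 = (118 - 10^2)/3 = 18/3 = 6, a_3 = floor((10 + 10)/6) = 3.
  m_4 = 6*3 - 10 = 8, d_4 = (118 - 8^2)/6 = 54/6 = 9, a_4 = floor((10 + 8)/9) = 2.
  m_5 = 9*2 - 8 = 10, d_5 = (118 - 10^2)/9 = 18/9 = 2, a_5 = floor((10 + 10)/2) = 10.
  m_6 = 2*10 - 10 = 10, d_6 = (118 - 10^2)/2 = 18/2 = 9, a_6 = floor((10 + 10)/9) = 2.
  m_7 = 9*2 - 10 = 8, d_7 = (118 - 8^2)/9 = 54/9 = 6, a_7 = floor((10 + 8)/6) = 3.
  m_8 = 6*3 - 8 = 10, d_8 = (118 - 10^2)/6 = 18/6 = 3, a_8 = floor((10 + 10)/3) = 6.
  m_9 = 3*6 - 10 = 8, d_9 = (118 - 8^2)/3 = 54/3 = 18, a_9 = floor((10 + 8)/18) = 1.
  m_10 = 18*1 - 8 = 10, d_10 = (118 - 10^2)/18 = 18/18 = 1, a_10 = floor((10 + 10)/1) = 20.
  m_11 = 1*20 - 10 = 10, d_11 = (118 - 10^2)/1 = 18/1 = 18: (m_11, d_11) = (m_1, d_1) = (10, 18), so from here the quotients repeat a_1, ..., a_10; the period length is 10.
So sqrt(118) = [10; (1, 6, 3, 2, 10, 2, 3, 6, 1, 20)] with period length k = 10.
k is even, so the fundamental solution of x^2 - 118y^2 = 1 is (p_{k-1}, q_{k-1}) = (p_9, q_9); compute convergents through index 9.
Convergents (p_i = a_i*p_{i-1} + p_{i-2}, q_i = a_i*q_{i-1} + q_{i-2} with p_{-2}=0, p_{-1}=1, q_{-2}=1, q_{-1}=0):
  i=0: a_0=10, p_0 = 10*1 + 0 = 10, q_0 = 10*0 + 1 = 1.
  i=1: a_1=1, p_1 = 1*10 + 1 = 11, q_1 = 1*1 + 0 = 1.
  i=2: a_2=6, p_2 = 6*11 + 10 = 76, q_2 = 6*1 + 1 = 7.
  i=3: a_3=3, p_3 = 3*76 + 11 = 239, q_3 = 3*7 + 1 = 22.
  i=4: a_4=2, p_4 = 2*239 + 76 = 554, q_4 = 2*22 + 7 = 51.
  i=5: a_5=10, p_5 = 10*554 + 239 = 5779, q_5 = 10*51 + 22 = 532.
  i=6: a_6=2, p_6 = 2*5779 + 554 = 12112, q_6 = 2*532 + 51 = 1115.
  i=7: a_7=3, p_7 = 3*12112 + 5779 = 42115, q_7 = 3*1115 + 532 = 3877.
  i=8: a_8=6, p_8 = 6*42115 + 12112 = 264802, q_8 = 6*3877 + 1115 = 24377.
  i=9: a_9=1, p_9 = 1*264802 + 42115 = 306917, q_9 = 1*24377 + 3877 = 28254.
Check: 306917^2 - 118*28254^2 = 94198044889 - 94198044888 = 1, so (x, y) = (306917, 28254) solves the equation, and by the theorem it is the least positive solution.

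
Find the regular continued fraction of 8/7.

[1; 7]

Run the Euclidean algorithm on 8 and 7; the successive quotients are the partial quotients a_0, a_1, ... (each step inverts the fractional part left over by the previous one):
  8 = 1*7 + 1, so a_0 = 1.
  7 = 7*1 + 0, so a_1 = 7.
The remainder reaches 0 after 2 divisions, so the expansion has 2 partial quotients, read off in order.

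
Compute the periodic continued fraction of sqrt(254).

Write x_i = (sqrt(254) + m_i)/d_i with (m_0, d_0) = (0, 1). a_0 = floor(sqrt(254)) = 15, since 15^2 = 225 <= 254 < 256 = 16^2.
Iterate m_{i+1} = d_i*a_i - m_i, d_{i+1} = (254 - m_{i+1}^2)/d_i, a_{i+1} = floor((a_0 + m_{i+1})/d_{i+1}):
  m_1 = 1*15 - 0 = 15, d_1 = (254 - 15^2)/1 = 29/1 = 29, a_1 = floor((15 + 15)/29) = 1.
  m_2 = 29*1 - 15 = 14, d_2 = (254 - 14^2)/29 = 58/29 = 2, a_2 = floor((15 + 14)/2) = 14.
  m_3 = 2*14 - 14 = 14, d_3 = (254 - 14^2)/2 = 58/2 = 29, a_3 = floor((15 + 14)/29) = 1.
  m_4 = 29*1 - 14 = 15, d_4 = (254 - 15^2)/29 = 29/29 = 1, a_4 = floor((15 + 15)/1) = 30.
  m_5 = 1*30 - 15 = 15, d_5 = (254 - 15^2)/1 = 29/1 = 29: (m_5, d_5) = (m_1, d_1) = (15, 29), so from here the quotients repeat a_1, ..., a_4; the period length is 4.
Hence the expansion of sqrt(254) is a_0 = 15 followed by the repeating block 1, 14, 1, 30 (period 4).

[15; (1, 14, 1, 30)]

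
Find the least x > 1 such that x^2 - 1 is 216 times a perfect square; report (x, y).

First expand sqrt(216) as a continued fraction. With x_i = (sqrt(216) + m_i)/d_i and (m_0, d_0) = (0, 1): a_0 = floor(sqrt(216)) = 14, since 14^2 = 196 <= 216 < 225 = 15^2.
Iterate m_{i+1} = d_i*a_i - m_i, d_{i+1} = (216 - m_{i+1}^2)/d_i, a_{i+1} = floor((a_0 + m_{i+1})/d_{i+1}):
  m_1 = 1*14 - 0 = 14, d_1 = (216 - 14^2)/1 = 20/1 = 20, a_1 = floor((14 + 14)/20) = 1.
  m_2 = 20*1 - 14 = 6, d_2 = (216 - 6^2)/20 = 180/20 = 9, a_2 = floor((14 + 6)/9) = 2.
  m_3 = 9*2 - 6 = 12, d_3 = (216 - 12^2)/9 = 72/9 = 8, a_3 = floor((14 + 12)/8) = 3.
  m_4 = 8*3 - 12 = 12, d_4 = (216 - 12^2)/8 = 72/8 = 9, a_4 = floor((14 + 12)/9) = 2.
  m_5 = 9*2 - 12 = 6, d_5 = (216 - 6^2)/9 = 180/9 = 20, a_5 = floor((14 + 6)/20) = 1.
  m_6 = 20*1 - 6 = 14, d_6 = (216 - 14^2)/20 = 20/20 = 1, a_6 = floor((14 + 14)/1) = 28.
  m_7 = 1*28 - 14 = 14, d_7 = (216 - 14^2)/1 = 20/1 = 20: (m_7, d_7) = (m_1, d_1) = (14, 20), so from here the quotients repeat a_1, ..., a_6; the period length is 6.
So sqrt(216) = [14; (1, 2, 3, 2, 1, 28)] with period length k = 6.
k is even, so the fundamental solution of x^2 - 216y^2 = 1 is (p_{k-1}, q_{k-1}) = (p_5, q_5); compute convergents through index 5.
Convergents (p_i = a_i*p_{i-1} + p_{i-2}, q_i = a_i*q_{i-1} + q_{i-2} with p_{-2}=0, p_{-1}=1, q_{-2}=1, q_{-1}=0):
  i=0: a_0=14, p_0 = 14*1 + 0 = 14, q_0 = 14*0 + 1 = 1.
  i=1: a_1=1, p_1 = 1*14 + 1 = 15, q_1 = 1*1 + 0 = 1.
  i=2: a_2=2, p_2 = 2*15 + 14 = 44, q_2 = 2*1 + 1 = 3.
  i=3: a_3=3, p_3 = 3*44 + 15 = 147, q_3 = 3*3 + 1 = 10.
  i=4: a_4=2, p_4 = 2*147 + 44 = 338, q_4 = 2*10 + 3 = 23.
  i=5: a_5=1, p_5 = 1*338 + 147 = 485, q_5 = 1*23 + 10 = 33.
Check: 485^2 - 216*33^2 = 235225 - 235224 = 1, so (x, y) = (485, 33) solves the equation, and by the theorem it is the least positive solution.

(x, y) = (485, 33)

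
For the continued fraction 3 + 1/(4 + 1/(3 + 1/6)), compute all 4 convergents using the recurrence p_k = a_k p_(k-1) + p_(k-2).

Using the convergent recurrence p_i = a_i*p_{i-1} + p_{i-2}, q_i = a_i*q_{i-1} + q_{i-2} with p_{-2}=0, p_{-1}=1, q_{-2}=1, q_{-1}=0:
  i=0: a_0=3, p_0 = 3*1 + 0 = 3, q_0 = 3*0 + 1 = 1.
  i=1: a_1=4, p_1 = 4*3 + 1 = 13, q_1 = 4*1 + 0 = 4.
  i=2: a_2=3, p_2 = 3*13 + 3 = 42, q_2 = 3*4 + 1 = 13.
  i=3: a_3=6, p_3 = 6*42 + 13 = 265, q_3 = 6*13 + 4 = 82.

3/1, 13/4, 42/13, 265/82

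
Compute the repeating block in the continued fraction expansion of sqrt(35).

Write x_i = (sqrt(35) + m_i)/d_i with (m_0, d_0) = (0, 1). a_0 = floor(sqrt(35)) = 5, since 5^2 = 25 <= 35 < 36 = 6^2.
Iterate m_{i+1} = d_i*a_i - m_i, d_{i+1} = (35 - m_{i+1}^2)/d_i, a_{i+1} = floor((a_0 + m_{i+1})/d_{i+1}):
  m_1 = 1*5 - 0 = 5, d_1 = (35 - 5^2)/1 = 10/1 = 10, a_1 = floor((5 + 5)/10) = 1.
  m_2 = 10*1 - 5 = 5, d_2 = (35 - 5^2)/10 = 10/10 = 1, a_2 = floor((5 + 5)/1) = 10.
  m_3 = 1*10 - 5 = 5, d_3 = (35 - 5^2)/1 = 10/1 = 10: (m_3, d_3) = (m_1, d_1) = (5, 10), so from here the quotients repeat a_1, a_2; the period length is 2.
Hence the expansion of sqrt(35) is a_0 = 5 followed by the repeating block 1, 10 (period 2).

[5; (1, 10)]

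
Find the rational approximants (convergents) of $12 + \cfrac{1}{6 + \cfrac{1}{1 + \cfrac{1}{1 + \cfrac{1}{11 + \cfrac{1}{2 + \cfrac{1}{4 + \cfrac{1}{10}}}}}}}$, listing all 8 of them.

Using the convergent recurrence p_i = a_i*p_{i-1} + p_{i-2}, q_i = a_i*q_{i-1} + q_{i-2} with p_{-2}=0, p_{-1}=1, q_{-2}=1, q_{-1}=0:
  i=0: a_0=12, p_0 = 12*1 + 0 = 12, q_0 = 12*0 + 1 = 1.
  i=1: a_1=6, p_1 = 6*12 + 1 = 73, q_1 = 6*1 + 0 = 6.
  i=2: a_2=1, p_2 = 1*73 + 12 = 85, q_2 = 1*6 + 1 = 7.
  i=3: a_3=1, p_3 = 1*85 + 73 = 158, q_3 = 1*7 + 6 = 13.
  i=4: a_4=11, p_4 = 11*158 + 85 = 1823, q_4 = 11*13 + 7 = 150.
  i=5: a_5=2, p_5 = 2*1823 + 158 = 3804, q_5 = 2*150 + 13 = 313.
  i=6: a_6=4, p_6 = 4*3804 + 1823 = 17039, q_6 = 4*313 + 150 = 1402.
  i=7: a_7=10, p_7 = 10*17039 + 3804 = 174194, q_7 = 10*1402 + 313 = 14333.

12/1, 73/6, 85/7, 158/13, 1823/150, 3804/313, 17039/1402, 174194/14333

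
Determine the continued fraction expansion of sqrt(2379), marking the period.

[48; (1, 3, 2, 3, 1, 96)]

Write x_i = (sqrt(2379) + m_i)/d_i with (m_0, d_0) = (0, 1). a_0 = floor(sqrt(2379)) = 48, since 48^2 = 2304 <= 2379 < 2401 = 49^2.
Iterate m_{i+1} = d_i*a_i - m_i, d_{i+1} = (2379 - m_{i+1}^2)/d_i, a_{i+1} = floor((a_0 + m_{i+1})/d_{i+1}):
  m_1 = 1*48 - 0 = 48, d_1 = (2379 - 48^2)/1 = 75/1 = 75, a_1 = floor((48 + 48)/75) = 1.
  m_2 = 75*1 - 48 = 27, d_2 = (2379 - 27^2)/75 = 1650/75 = 22, a_2 = floor((48 + 27)/22) = 3.
  m_3 = 22*3 - 27 = 39, d_3 = (2379 - 39^2)/22 = 858/22 = 39, a_3 = floor((48 + 39)/39) = 2.
  m_4 = 39*2 - 39 = 39, d_4 = (2379 - 39^2)/39 = 858/39 = 22, a_4 = floor((48 + 39)/22) = 3.
  m_5 = 22*3 - 39 = 27, d_5 = (2379 - 27^2)/22 = 1650/22 = 75, a_5 = floor((48 + 27)/75) = 1.
  m_6 = 75*1 - 27 = 48, d_6 = (2379 - 48^2)/75 = 75/75 = 1, a_6 = floor((48 + 48)/1) = 96.
  m_7 = 1*96 - 48 = 48, d_7 = (2379 - 48^2)/1 = 75/1 = 75: (m_7, d_7) = (m_1, d_1) = (48, 75), so from here the quotients repeat a_1, ..., a_6; the period length is 6.
Hence the expansion of sqrt(2379) is a_0 = 48 followed by the repeating block 1, 3, 2, 3, 1, 96 (period 6).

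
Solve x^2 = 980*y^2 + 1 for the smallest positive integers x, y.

(x, y) = (51841, 1656)

First expand sqrt(980) as a continued fraction. With x_i = (sqrt(980) + m_i)/d_i and (m_0, d_0) = (0, 1): a_0 = floor(sqrt(980)) = 31, since 31^2 = 961 <= 980 < 1024 = 32^2.
Iterate m_{i+1} = d_i*a_i - m_i, d_{i+1} = (980 - m_{i+1}^2)/d_i, a_{i+1} = floor((a_0 + m_{i+1})/d_{i+1}):
  m_1 = 1*31 - 0 = 31, d_1 = (980 - 31^2)/1 = 19/1 = 19, a_1 = floor((31 + 31)/19) = 3.
  m_2 = 19*3 - 31 = 26, d_2 = (980 - 26^2)/19 = 304/19 = 16, a_2 = floor((31 + 26)/16) = 3.
  m_3 = 16*3 - 26 = 22, d_3 = (980 - 22^2)/16 = 496/16 = 31, a_3 = floor((31 + 22)/31) = 1.
  m_4 = 31*1 - 22 = 9, d_4 = (980 - 9^2)/31 = 899/31 = 29, a_4 = floor((31 + 9)/29) = 1.
  m_5 = 29*1 - 9 = 20, d_5 = (980 - 20^2)/29 = 580/29 = 20, a_5 = floor((31 + 20)/20) = 2.
  m_6 = 20*2 - 20 = 20, d_6 = (980 - 20^2)/20 = 580/20 = 29, a_6 = floor((31 + 20)/29) = 1.
  m_7 = 29*1 - 20 = 9, d_7 = (980 - 9^2)/29 = 899/29 = 31, a_7 = floor((31 + 9)/31) = 1.
  m_8 = 31*1 - 9 = 22, d_8 = (980 - 22^2)/31 = 496/31 = 16, a_8 = floor((31 + 22)/16) = 3.
  m_9 = 16*3 - 22 = 26, d_9 = (980 - 26^2)/16 = 304/16 = 19, a_9 = floor((31 + 26)/19) = 3.
  m_10 = 19*3 - 26 = 31, d_10 = (980 - 31^2)/19 = 19/19 = 1, a_10 = floor((31 + 31)/1) = 62.
  m_11 = 1*62 - 31 = 31, d_11 = (980 - 31^2)/1 = 19/1 = 19: (m_11, d_11) = (m_1, d_1) = (31, 19), so from here the quotients repeat a_1, ..., a_10; the period length is 10.
So sqrt(980) = [31; (3, 3, 1, 1, 2, 1, 1, 3, 3, 62)] with period length k = 10.
k is even, so the fundamental solution of x^2 - 980y^2 = 1 is (p_{k-1}, q_{k-1}) = (p_9, q_9); compute convergents through index 9.
Convergents (p_i = a_i*p_{i-1} + p_{i-2}, q_i = a_i*q_{i-1} + q_{i-2} with p_{-2}=0, p_{-1}=1, q_{-2}=1, q_{-1}=0):
  i=0: a_0=31, p_0 = 31*1 + 0 = 31, q_0 = 31*0 + 1 = 1.
  i=1: a_1=3, p_1 = 3*31 + 1 = 94, q_1 = 3*1 + 0 = 3.
  i=2: a_2=3, p_2 = 3*94 + 31 = 313, q_2 = 3*3 + 1 = 10.
  i=3: a_3=1, p_3 = 1*313 + 94 = 407, q_3 = 1*10 + 3 = 13.
  i=4: a_4=1, p_4 = 1*407 + 313 = 720, q_4 = 1*13 + 10 = 23.
  i=5: a_5=2, p_5 = 2*720 + 407 = 1847, q_5 = 2*23 + 13 = 59.
  i=6: a_6=1, p_6 = 1*1847 + 720 = 2567, q_6 = 1*59 + 23 = 82.
  i=7: a_7=1, p_7 = 1*2567 + 1847 = 4414, q_7 = 1*82 + 59 = 141.
  i=8: a_8=3, p_8 = 3*4414 + 2567 = 15809, q_8 = 3*141 + 82 = 505.
  i=9: a_9=3, p_9 = 3*15809 + 4414 = 51841, q_9 = 3*505 + 141 = 1656.
Check: 51841^2 - 980*1656^2 = 2687489281 - 2687489280 = 1, so (x, y) = (51841, 1656) solves the equation, and by the theorem it is the least positive solution.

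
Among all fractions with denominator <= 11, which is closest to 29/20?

16/11

Expand x = 29/20 as a continued fraction with the Euclidean algorithm:
  29 = 1*20 + 9, so a_0 = 1.
  20 = 2*9 + 2, so a_1 = 2.
  9 = 4*2 + 1, so a_2 = 4.
  2 = 2*1 + 0, so a_3 = 2.
so x = [1; 2, 4, 2].
Convergents (p_i = a_i*p_{i-1} + p_{i-2}, q_i = a_i*q_{i-1} + q_{i-2} with p_{-2}=0, p_{-1}=1, q_{-2}=1, q_{-1}=0), until the denominator exceeds 11:
  i=0: a_0=1, p_0 = 1*1 + 0 = 1, q_0 = 1*0 + 1 = 1.
  i=1: a_1=2, p_1 = 2*1 + 1 = 3, q_1 = 2*1 + 0 = 2.
  i=2: a_2=4, p_2 = 4*3 + 1 = 13, q_2 = 4*2 + 1 = 9.
  i=3: a_3=2, p_3 = 2*13 + 3 = 29, q_3 = 2*9 + 2 = 20.
q_3 = 20 > 11, so the last convergent with denominator <= 11 is p_2/q_2 = 13/9.
The closest fraction with denominator <= 11 is either p_2/q_2 or the intermediate fraction (k*p_2 + p_1)/(k*q_2 + q_1) with the largest k >= 1 whose denominator stays <= 11; these approach x as k grows, and every other convergent or intermediate fraction in range is farther away.
Largest k: floor((11 - q_1)/q_2) = floor((11 - 2)/9) = 1.
That gives (1*13 + 3)/(1*9 + 2) = 16/11.
Compare the errors: |x - 13/9| = |29*9 - 13*20|/(20*9) = 1/180, and |x - 16/11| = |29*11 - 16*20|/(20*11) = 1/220.
Cross-multiplying, 1*180 = 180 < 220 = 1*220, so 1/220 is smaller: the intermediate fraction 16/11 is closer to x than 13/9.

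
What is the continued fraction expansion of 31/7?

Run the Euclidean algorithm on 31 and 7; the successive quotients are the partial quotients a_0, a_1, ... (each step inverts the fractional part left over by the previous one):
  31 = 4*7 + 3, so a_0 = 4.
  7 = 2*3 + 1, so a_1 = 2.
  3 = 3*1 + 0, so a_2 = 3.
The remainder reaches 0 after 3 divisions, so the expansion has 3 partial quotients, read off in order.

[4; 2, 3]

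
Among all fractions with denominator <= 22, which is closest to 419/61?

103/15

Expand x = 419/61 as a continued fraction with the Euclidean algorithm:
  419 = 6*61 + 53, so a_0 = 6.
  61 = 1*53 + 8, so a_1 = 1.
  53 = 6*8 + 5, so a_2 = 6.
  8 = 1*5 + 3, so a_3 = 1.
  5 = 1*3 + 2, so a_4 = 1.
  3 = 1*2 + 1, so a_5 = 1.
  2 = 2*1 + 0, so a_6 = 2.
so x = [6; 1, 6, 1, 1, 1, 2].
Convergents (p_i = a_i*p_{i-1} + p_{i-2}, q_i = a_i*q_{i-1} + q_{i-2} with p_{-2}=0, p_{-1}=1, q_{-2}=1, q_{-1}=0), until the denominator exceeds 22:
  i=0: a_0=6, p_0 = 6*1 + 0 = 6, q_0 = 6*0 + 1 = 1.
  i=1: a_1=1, p_1 = 1*6 + 1 = 7, q_1 = 1*1 + 0 = 1.
  i=2: a_2=6, p_2 = 6*7 + 6 = 48, q_2 = 6*1 + 1 = 7.
  i=3: a_3=1, p_3 = 1*48 + 7 = 55, q_3 = 1*7 + 1 = 8.
  i=4: a_4=1, p_4 = 1*55 + 48 = 103, q_4 = 1*8 + 7 = 15.
  i=5: a_5=1, p_5 = 1*103 + 55 = 158, q_5 = 1*15 + 8 = 23.
q_5 = 23 > 22, so the last convergent with denominator <= 22 is p_4/q_4 = 103/15.
The closest fraction with denominator <= 22 is either p_4/q_4 or the intermediate fraction (k*p_4 + p_3)/(k*q_4 + q_3) with the largest k >= 1 whose denominator stays <= 22; these approach x as k grows, and every other convergent or intermediate fraction in range is farther away.
Largest k: floor((22 - q_3)/q_4) = floor((22 - 8)/15) = 0.
Since k = 0, no intermediate fraction beyond p_4/q_4 has denominator <= 22, so the convergent 103/15 is the closest (its error is |419*15 - 103*61|/(61*15) = 2/915).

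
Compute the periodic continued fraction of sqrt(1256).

Write x_i = (sqrt(1256) + m_i)/d_i with (m_0, d_0) = (0, 1). a_0 = floor(sqrt(1256)) = 35, since 35^2 = 1225 <= 1256 < 1296 = 36^2.
Iterate m_{i+1} = d_i*a_i - m_i, d_{i+1} = (1256 - m_{i+1}^2)/d_i, a_{i+1} = floor((a_0 + m_{i+1})/d_{i+1}):
  m_1 = 1*35 - 0 = 35, d_1 = (1256 - 35^2)/1 = 31/1 = 31, a_1 = floor((35 + 35)/31) = 2.
  m_2 = 31*2 - 35 = 27, d_2 = (1256 - 27^2)/31 = 527/31 = 17, a_2 = floor((35 + 27)/17) = 3.
  m_3 = 17*3 - 27 = 24, d_3 = (1256 - 24^2)/17 = 680/17 = 40, a_3 = floor((35 + 24)/40) = 1.
  m_4 = 40*1 - 24 = 16, d_4 = (1256 - 16^2)/40 = 1000/40 = 25, a_4 = floor((35 + 16)/25) = 2.
  m_5 = 25*2 - 16 = 34, d_5 = (1256 - 34^2)/25 = 100/25 = 4, a_5 = floor((35 + 34)/4) = 17.
  m_6 = 4*17 - 34 = 34, d_6 = (1256 - 34^2)/4 = 100/4 = 25, a_6 = floor((35 + 34)/25) = 2.
  m_7 = 25*2 - 34 = 16, d_7 = (1256 - 16^2)/25 = 1000/25 = 40, a_7 = floor((35 + 16)/40) = 1.
  m_8 = 40*1 - 16 = 24, d_8 = (1256 - 24^2)/40 = 680/40 = 17, a_8 = floor((35 + 24)/17) = 3.
  m_9 = 17*3 - 24 = 27, d_9 = (1256 - 27^2)/17 = 527/17 = 31, a_9 = floor((35 + 27)/31) = 2.
  m_10 = 31*2 - 27 = 35, d_10 = (1256 - 35^2)/31 = 31/31 = 1, a_10 = floor((35 + 35)/1) = 70.
  m_11 = 1*70 - 35 = 35, d_11 = (1256 - 35^2)/1 = 31/1 = 31: (m_11, d_11) = (m_1, d_1) = (35, 31), so from here the quotients repeat a_1, ..., a_10; the period length is 10.
Hence the expansion of sqrt(1256) is a_0 = 35 followed by the repeating block 2, 3, 1, 2, 17, 2, 1, 3, 2, 70 (period 10).

[35; (2, 3, 1, 2, 17, 2, 1, 3, 2, 70)]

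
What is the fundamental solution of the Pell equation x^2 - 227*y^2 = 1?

First expand sqrt(227) as a continued fraction. With x_i = (sqrt(227) + m_i)/d_i and (m_0, d_0) = (0, 1): a_0 = floor(sqrt(227)) = 15, since 15^2 = 225 <= 227 < 256 = 16^2.
Iterate m_{i+1} = d_i*a_i - m_i, d_{i+1} = (227 - m_{i+1}^2)/d_i, a_{i+1} = floor((a_0 + m_{i+1})/d_{i+1}):
  m_1 = 1*15 - 0 = 15, d_1 = (227 - 15^2)/1 = 2/1 = 2, a_1 = floor((15 + 15)/2) = 15.
  m_2 = 2*15 - 15 = 15, d_2 = (227 - 15^2)/2 = 2/2 = 1, a_2 = floor((15 + 15)/1) = 30.
  m_3 = 1*30 - 15 = 15, d_3 = (227 - 15^2)/1 = 2/1 = 2: (m_3, d_3) = (m_1, d_1) = (15, 2), so from here the quotients repeat a_1, a_2; the period length is 2.
So sqrt(227) = [15; (15, 30)] with period length k = 2.
k is even, so the fundamental solution of x^2 - 227y^2 = 1 is (p_{k-1}, q_{k-1}) = (p_1, q_1); compute convergents through index 1.
Convergents (p_i = a_i*p_{i-1} + p_{i-2}, q_i = a_i*q_{i-1} + q_{i-2} with p_{-2}=0, p_{-1}=1, q_{-2}=1, q_{-1}=0):
  i=0: a_0=15, p_0 = 15*1 + 0 = 15, q_0 = 15*0 + 1 = 1.
  i=1: a_1=15, p_1 = 15*15 + 1 = 226, q_1 = 15*1 + 0 = 15.
Check: 226^2 - 227*15^2 = 51076 - 51075 = 1, so (x, y) = (226, 15) solves the equation, and by the theorem it is the least positive solution.

(x, y) = (226, 15)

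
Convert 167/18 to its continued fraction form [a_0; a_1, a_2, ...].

Run the Euclidean algorithm on 167 and 18; the successive quotients are the partial quotients a_0, a_1, ... (each step inverts the fractional part left over by the previous one):
  167 = 9*18 + 5, so a_0 = 9.
  18 = 3*5 + 3, so a_1 = 3.
  5 = 1*3 + 2, so a_2 = 1.
  3 = 1*2 + 1, so a_3 = 1.
  2 = 2*1 + 0, so a_4 = 2.
The remainder reaches 0 after 5 divisions, so the expansion has 5 partial quotients, read off in order.

[9; 3, 1, 1, 2]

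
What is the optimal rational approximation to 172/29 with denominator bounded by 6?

Expand x = 172/29 as a continued fraction with the Euclidean algorithm:
  172 = 5*29 + 27, so a_0 = 5.
  29 = 1*27 + 2, so a_1 = 1.
  27 = 13*2 + 1, so a_2 = 13.
  2 = 2*1 + 0, so a_3 = 2.
so x = [5; 1, 13, 2].
Convergents (p_i = a_i*p_{i-1} + p_{i-2}, q_i = a_i*q_{i-1} + q_{i-2} with p_{-2}=0, p_{-1}=1, q_{-2}=1, q_{-1}=0), until the denominator exceeds 6:
  i=0: a_0=5, p_0 = 5*1 + 0 = 5, q_0 = 5*0 + 1 = 1.
  i=1: a_1=1, p_1 = 1*5 + 1 = 6, q_1 = 1*1 + 0 = 1.
  i=2: a_2=13, p_2 = 13*6 + 5 = 83, q_2 = 13*1 + 1 = 14.
q_2 = 14 > 6, so the last convergent with denominator <= 6 is p_1/q_1 = 6/1.
The closest fraction with denominator <= 6 is either p_1/q_1 or the intermediate fraction (k*p_1 + p_0)/(k*q_1 + q_0) with the largest k >= 1 whose denominator stays <= 6; these approach x as k grows, and every other convergent or intermediate fraction in range is farther away.
Largest k: floor((6 - q_0)/q_1) = floor((6 - 1)/1) = 5.
That gives (5*6 + 5)/(5*1 + 1) = 35/6.
Compare the errors: |x - 6/1| = |172*1 - 6*29|/(29*1) = 2/29, and |x - 35/6| = |172*6 - 35*29|/(29*6) = 17/174.
Cross-multiplying, 2*174 = 348 < 493 = 17*29, so 2/29 is smaller: the convergent 6/1 is closer to x than 35/6.

6/1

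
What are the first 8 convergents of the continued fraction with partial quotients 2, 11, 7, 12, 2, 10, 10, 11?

2/1, 23/11, 163/78, 1979/947, 4121/1972, 43189/20667, 436011/208642, 4839310/2315729

Using the convergent recurrence p_i = a_i*p_{i-1} + p_{i-2}, q_i = a_i*q_{i-1} + q_{i-2} with p_{-2}=0, p_{-1}=1, q_{-2}=1, q_{-1}=0:
  i=0: a_0=2, p_0 = 2*1 + 0 = 2, q_0 = 2*0 + 1 = 1.
  i=1: a_1=11, p_1 = 11*2 + 1 = 23, q_1 = 11*1 + 0 = 11.
  i=2: a_2=7, p_2 = 7*23 + 2 = 163, q_2 = 7*11 + 1 = 78.
  i=3: a_3=12, p_3 = 12*163 + 23 = 1979, q_3 = 12*78 + 11 = 947.
  i=4: a_4=2, p_4 = 2*1979 + 163 = 4121, q_4 = 2*947 + 78 = 1972.
  i=5: a_5=10, p_5 = 10*4121 + 1979 = 43189, q_5 = 10*1972 + 947 = 20667.
  i=6: a_6=10, p_6 = 10*43189 + 4121 = 436011, q_6 = 10*20667 + 1972 = 208642.
  i=7: a_7=11, p_7 = 11*436011 + 43189 = 4839310, q_7 = 11*208642 + 20667 = 2315729.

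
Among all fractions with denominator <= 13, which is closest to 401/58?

83/12

Expand x = 401/58 as a continued fraction with the Euclidean algorithm:
  401 = 6*58 + 53, so a_0 = 6.
  58 = 1*53 + 5, so a_1 = 1.
  53 = 10*5 + 3, so a_2 = 10.
  5 = 1*3 + 2, so a_3 = 1.
  3 = 1*2 + 1, so a_4 = 1.
  2 = 2*1 + 0, so a_5 = 2.
so x = [6; 1, 10, 1, 1, 2].
Convergents (p_i = a_i*p_{i-1} + p_{i-2}, q_i = a_i*q_{i-1} + q_{i-2} with p_{-2}=0, p_{-1}=1, q_{-2}=1, q_{-1}=0), until the denominator exceeds 13:
  i=0: a_0=6, p_0 = 6*1 + 0 = 6, q_0 = 6*0 + 1 = 1.
  i=1: a_1=1, p_1 = 1*6 + 1 = 7, q_1 = 1*1 + 0 = 1.
  i=2: a_2=10, p_2 = 10*7 + 6 = 76, q_2 = 10*1 + 1 = 11.
  i=3: a_3=1, p_3 = 1*76 + 7 = 83, q_3 = 1*11 + 1 = 12.
  i=4: a_4=1, p_4 = 1*83 + 76 = 159, q_4 = 1*12 + 11 = 23.
q_4 = 23 > 13, so the last convergent with denominator <= 13 is p_3/q_3 = 83/12.
The closest fraction with denominator <= 13 is either p_3/q_3 or the intermediate fraction (k*p_3 + p_2)/(k*q_3 + q_2) with the largest k >= 1 whose denominator stays <= 13; these approach x as k grows, and every other convergent or intermediate fraction in range is farther away.
Largest k: floor((13 - q_2)/q_3) = floor((13 - 11)/12) = 0.
Since k = 0, no intermediate fraction beyond p_3/q_3 has denominator <= 13, so the convergent 83/12 is the closest (its error is |401*12 - 83*58|/(58*12) = 2/696).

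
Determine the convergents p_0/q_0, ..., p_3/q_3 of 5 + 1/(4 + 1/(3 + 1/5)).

Using the convergent recurrence p_i = a_i*p_{i-1} + p_{i-2}, q_i = a_i*q_{i-1} + q_{i-2} with p_{-2}=0, p_{-1}=1, q_{-2}=1, q_{-1}=0:
  i=0: a_0=5, p_0 = 5*1 + 0 = 5, q_0 = 5*0 + 1 = 1.
  i=1: a_1=4, p_1 = 4*5 + 1 = 21, q_1 = 4*1 + 0 = 4.
  i=2: a_2=3, p_2 = 3*21 + 5 = 68, q_2 = 3*4 + 1 = 13.
  i=3: a_3=5, p_3 = 5*68 + 21 = 361, q_3 = 5*13 + 4 = 69.

5/1, 21/4, 68/13, 361/69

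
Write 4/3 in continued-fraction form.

Run the Euclidean algorithm on 4 and 3; the successive quotients are the partial quotients a_0, a_1, ... (each step inverts the fractional part left over by the previous one):
  4 = 1*3 + 1, so a_0 = 1.
  3 = 3*1 + 0, so a_1 = 3.
The remainder reaches 0 after 2 divisions, so the expansion has 2 partial quotients, read off in order.

[1; 3]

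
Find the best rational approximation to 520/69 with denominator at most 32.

211/28

Expand x = 520/69 as a continued fraction with the Euclidean algorithm:
  520 = 7*69 + 37, so a_0 = 7.
  69 = 1*37 + 32, so a_1 = 1.
  37 = 1*32 + 5, so a_2 = 1.
  32 = 6*5 + 2, so a_3 = 6.
  5 = 2*2 + 1, so a_4 = 2.
  2 = 2*1 + 0, so a_5 = 2.
so x = [7; 1, 1, 6, 2, 2].
Convergents (p_i = a_i*p_{i-1} + p_{i-2}, q_i = a_i*q_{i-1} + q_{i-2} with p_{-2}=0, p_{-1}=1, q_{-2}=1, q_{-1}=0), until the denominator exceeds 32:
  i=0: a_0=7, p_0 = 7*1 + 0 = 7, q_0 = 7*0 + 1 = 1.
  i=1: a_1=1, p_1 = 1*7 + 1 = 8, q_1 = 1*1 + 0 = 1.
  i=2: a_2=1, p_2 = 1*8 + 7 = 15, q_2 = 1*1 + 1 = 2.
  i=3: a_3=6, p_3 = 6*15 + 8 = 98, q_3 = 6*2 + 1 = 13.
  i=4: a_4=2, p_4 = 2*98 + 15 = 211, q_4 = 2*13 + 2 = 28.
  i=5: a_5=2, p_5 = 2*211 + 98 = 520, q_5 = 2*28 + 13 = 69.
q_5 = 69 > 32, so the last convergent with denominator <= 32 is p_4/q_4 = 211/28.
The closest fraction with denominator <= 32 is either p_4/q_4 or the intermediate fraction (k*p_4 + p_3)/(k*q_4 + q_3) with the largest k >= 1 whose denominator stays <= 32; these approach x as k grows, and every other convergent or intermediate fraction in range is farther away.
Largest k: floor((32 - q_3)/q_4) = floor((32 - 13)/28) = 0.
Since k = 0, no intermediate fraction beyond p_4/q_4 has denominator <= 32, so the convergent 211/28 is the closest (its error is |520*28 - 211*69|/(69*28) = 1/1932).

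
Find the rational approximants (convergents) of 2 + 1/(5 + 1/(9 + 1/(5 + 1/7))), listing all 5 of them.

Using the convergent recurrence p_i = a_i*p_{i-1} + p_{i-2}, q_i = a_i*q_{i-1} + q_{i-2} with p_{-2}=0, p_{-1}=1, q_{-2}=1, q_{-1}=0:
  i=0: a_0=2, p_0 = 2*1 + 0 = 2, q_0 = 2*0 + 1 = 1.
  i=1: a_1=5, p_1 = 5*2 + 1 = 11, q_1 = 5*1 + 0 = 5.
  i=2: a_2=9, p_2 = 9*11 + 2 = 101, q_2 = 9*5 + 1 = 46.
  i=3: a_3=5, p_3 = 5*101 + 11 = 516, q_3 = 5*46 + 5 = 235.
  i=4: a_4=7, p_4 = 7*516 + 101 = 3713, q_4 = 7*235 + 46 = 1691.

2/1, 11/5, 101/46, 516/235, 3713/1691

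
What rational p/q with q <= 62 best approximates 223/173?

58/45

Expand x = 223/173 as a continued fraction with the Euclidean algorithm:
  223 = 1*173 + 50, so a_0 = 1.
  173 = 3*50 + 23, so a_1 = 3.
  50 = 2*23 + 4, so a_2 = 2.
  23 = 5*4 + 3, so a_3 = 5.
  4 = 1*3 + 1, so a_4 = 1.
  3 = 3*1 + 0, so a_5 = 3.
so x = [1; 3, 2, 5, 1, 3].
Convergents (p_i = a_i*p_{i-1} + p_{i-2}, q_i = a_i*q_{i-1} + q_{i-2} with p_{-2}=0, p_{-1}=1, q_{-2}=1, q_{-1}=0), until the denominator exceeds 62:
  i=0: a_0=1, p_0 = 1*1 + 0 = 1, q_0 = 1*0 + 1 = 1.
  i=1: a_1=3, p_1 = 3*1 + 1 = 4, q_1 = 3*1 + 0 = 3.
  i=2: a_2=2, p_2 = 2*4 + 1 = 9, q_2 = 2*3 + 1 = 7.
  i=3: a_3=5, p_3 = 5*9 + 4 = 49, q_3 = 5*7 + 3 = 38.
  i=4: a_4=1, p_4 = 1*49 + 9 = 58, q_4 = 1*38 + 7 = 45.
  i=5: a_5=3, p_5 = 3*58 + 49 = 223, q_5 = 3*45 + 38 = 173.
q_5 = 173 > 62, so the last convergent with denominator <= 62 is p_4/q_4 = 58/45.
The closest fraction with denominator <= 62 is either p_4/q_4 or the intermediate fraction (k*p_4 + p_3)/(k*q_4 + q_3) with the largest k >= 1 whose denominator stays <= 62; these approach x as k grows, and every other convergent or intermediate fraction in range is farther away.
Largest k: floor((62 - q_3)/q_4) = floor((62 - 38)/45) = 0.
Since k = 0, no intermediate fraction beyond p_4/q_4 has denominator <= 62, so the convergent 58/45 is the closest (its error is |223*45 - 58*173|/(173*45) = 1/7785).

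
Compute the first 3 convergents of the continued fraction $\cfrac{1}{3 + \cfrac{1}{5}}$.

0/1, 1/3, 5/16

Using the convergent recurrence p_i = a_i*p_{i-1} + p_{i-2}, q_i = a_i*q_{i-1} + q_{i-2} with p_{-2}=0, p_{-1}=1, q_{-2}=1, q_{-1}=0:
  i=0: a_0=0, p_0 = 0*1 + 0 = 0, q_0 = 0*0 + 1 = 1.
  i=1: a_1=3, p_1 = 3*0 + 1 = 1, q_1 = 3*1 + 0 = 3.
  i=2: a_2=5, p_2 = 5*1 + 0 = 5, q_2 = 5*3 + 1 = 16.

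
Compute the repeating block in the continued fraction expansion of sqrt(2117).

[46; (92)]

Write x_i = (sqrt(2117) + m_i)/d_i with (m_0, d_0) = (0, 1). a_0 = floor(sqrt(2117)) = 46, since 46^2 = 2116 <= 2117 < 2209 = 47^2.
Iterate m_{i+1} = d_i*a_i - m_i, d_{i+1} = (2117 - m_{i+1}^2)/d_i, a_{i+1} = floor((a_0 + m_{i+1})/d_{i+1}):
  m_1 = 1*46 - 0 = 46, d_1 = (2117 - 46^2)/1 = 1/1 = 1, a_1 = floor((46 + 46)/1) = 92.
  m_2 = 1*92 - 46 = 46, d_2 = (2117 - 46^2)/1 = 1/1 = 1: (m_2, d_2) = (m_1, d_1) = (46, 1), so from here the quotient a_1 repeats; the period length is 1.
Hence the expansion of sqrt(2117) is a_0 = 46 followed by the repeating block 92 (period 1).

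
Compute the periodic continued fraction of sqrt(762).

Write x_i = (sqrt(762) + m_i)/d_i with (m_0, d_0) = (0, 1). a_0 = floor(sqrt(762)) = 27, since 27^2 = 729 <= 762 < 784 = 28^2.
Iterate m_{i+1} = d_i*a_i - m_i, d_{i+1} = (762 - m_{i+1}^2)/d_i, a_{i+1} = floor((a_0 + m_{i+1})/d_{i+1}):
  m_1 = 1*27 - 0 = 27, d_1 = (762 - 27^2)/1 = 33/1 = 33, a_1 = floor((27 + 27)/33) = 1.
  m_2 = 33*1 - 27 = 6, d_2 = (762 - 6^2)/33 = 726/33 = 22, a_2 = floor((27 + 6)/22) = 1.
  m_3 = 22*1 - 6 = 16, d_3 = (762 - 16^2)/22 = 506/22 = 23, a_3 = floor((27 + 16)/23) = 1.
  m_4 = 23*1 - 16 = 7, d_4 = (762 - 7^2)/23 = 713/23 = 31, a_4 = floor((27 + 7)/31) = 1.
  m_5 = 31*1 - 7 = 24, d_5 = (762 - 24^2)/31 = 186/31 = 6, a_5 = floor((27 + 24)/6) = 8.
  m_6 = 6*8 - 24 = 24, d_6 = (762 - 24^2)/6 = 186/6 = 31, a_6 = floor((27 + 24)/31) = 1.
  m_7 = 31*1 - 24 = 7, d_7 = (762 - 7^2)/31 = 713/31 = 23, a_7 = floor((27 + 7)/23) = 1.
  m_8 = 23*1 - 7 = 16, d_8 = (762 - 16^2)/23 = 506/23 = 22, a_8 = floor((27 + 16)/22) = 1.
  m_9 = 22*1 - 16 = 6, d_9 = (762 - 6^2)/22 = 726/22 = 33, a_9 = floor((27 + 6)/33) = 1.
  m_10 = 33*1 - 6 = 27, d_10 = (762 - 27^2)/33 = 33/33 = 1, a_10 = floor((27 + 27)/1) = 54.
  m_11 = 1*54 - 27 = 27, d_11 = (762 - 27^2)/1 = 33/1 = 33: (m_11, d_11) = (m_1, d_1) = (27, 33), so from here the quotients repeat a_1, ..., a_10; the period length is 10.
Hence the expansion of sqrt(762) is a_0 = 27 followed by the repeating block 1, 1, 1, 1, 8, 1, 1, 1, 1, 54 (period 10).

[27; (1, 1, 1, 1, 8, 1, 1, 1, 1, 54)]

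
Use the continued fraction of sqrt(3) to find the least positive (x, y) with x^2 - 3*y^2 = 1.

(x, y) = (2, 1)

First expand sqrt(3) as a continued fraction. With x_i = (sqrt(3) + m_i)/d_i and (m_0, d_0) = (0, 1): a_0 = floor(sqrt(3)) = 1, since 1^2 = 1 <= 3 < 4 = 2^2.
Iterate m_{i+1} = d_i*a_i - m_i, d_{i+1} = (3 - m_{i+1}^2)/d_i, a_{i+1} = floor((a_0 + m_{i+1})/d_{i+1}):
  m_1 = 1*1 - 0 = 1, d_1 = (3 - 1^2)/1 = 2/1 = 2, a_1 = floor((1 + 1)/2) = 1.
  m_2 = 2*1 - 1 = 1, d_2 = (3 - 1^2)/2 = 2/2 = 1, a_2 = floor((1 + 1)/1) = 2.
  m_3 = 1*2 - 1 = 1, d_3 = (3 - 1^2)/1 = 2/1 = 2: (m_3, d_3) = (m_1, d_1) = (1, 2), so from here the quotients repeat a_1, a_2; the period length is 2.
So sqrt(3) = [1; (1, 2)] with period length k = 2.
k is even, so the fundamental solution of x^2 - 3y^2 = 1 is (p_{k-1}, q_{k-1}) = (p_1, q_1); compute convergents through index 1.
Convergents (p_i = a_i*p_{i-1} + p_{i-2}, q_i = a_i*q_{i-1} + q_{i-2} with p_{-2}=0, p_{-1}=1, q_{-2}=1, q_{-1}=0):
  i=0: a_0=1, p_0 = 1*1 + 0 = 1, q_0 = 1*0 + 1 = 1.
  i=1: a_1=1, p_1 = 1*1 + 1 = 2, q_1 = 1*1 + 0 = 1.
Check: 2^2 - 3*1^2 = 4 - 3 = 1, so (x, y) = (2, 1) solves the equation, and by the theorem it is the least positive solution.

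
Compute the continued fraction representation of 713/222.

Run the Euclidean algorithm on 713 and 222; the successive quotients are the partial quotients a_0, a_1, ... (each step inverts the fractional part left over by the previous one):
  713 = 3*222 + 47, so a_0 = 3.
  222 = 4*47 + 34, so a_1 = 4.
  47 = 1*34 + 13, so a_2 = 1.
  34 = 2*13 + 8, so a_3 = 2.
  13 = 1*8 + 5, so a_4 = 1.
  8 = 1*5 + 3, so a_5 = 1.
  5 = 1*3 + 2, so a_6 = 1.
  3 = 1*2 + 1, so a_7 = 1.
  2 = 2*1 + 0, so a_8 = 2.
The remainder reaches 0 after 9 divisions, so the expansion has 9 partial quotients, read off in order.

[3; 4, 1, 2, 1, 1, 1, 1, 2]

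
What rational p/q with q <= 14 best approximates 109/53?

Expand x = 109/53 as a continued fraction with the Euclidean algorithm:
  109 = 2*53 + 3, so a_0 = 2.
  53 = 17*3 + 2, so a_1 = 17.
  3 = 1*2 + 1, so a_2 = 1.
  2 = 2*1 + 0, so a_3 = 2.
so x = [2; 17, 1, 2].
Convergents (p_i = a_i*p_{i-1} + p_{i-2}, q_i = a_i*q_{i-1} + q_{i-2} with p_{-2}=0, p_{-1}=1, q_{-2}=1, q_{-1}=0), until the denominator exceeds 14:
  i=0: a_0=2, p_0 = 2*1 + 0 = 2, q_0 = 2*0 + 1 = 1.
  i=1: a_1=17, p_1 = 17*2 + 1 = 35, q_1 = 17*1 + 0 = 17.
q_1 = 17 > 14, so the last convergent with denominator <= 14 is p_0/q_0 = 2/1.
The closest fraction with denominator <= 14 is either p_0/q_0 or the intermediate fraction (k*p_0 + p_{-1})/(k*q_0 + q_{-1}) with the largest k >= 1 whose denominator stays <= 14; these approach x as k grows, and every other convergent or intermediate fraction in range is farther away.
Largest k: floor((14 - q_{-1})/q_0) = floor((14 - 0)/1) = 14 (using the seeds p_{-1} = 1, q_{-1} = 0).
That gives (14*2 + 1)/(14*1 + 0) = 29/14.
Compare the errors: |x - 2/1| = |109*1 - 2*53|/(53*1) = 3/53, and |x - 29/14| = |109*14 - 29*53|/(53*14) = 11/742.
Cross-multiplying, 11*53 = 583 < 2226 = 3*742, so 11/742 is smaller: the intermediate fraction 29/14 is closer to x than 2/1.

29/14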